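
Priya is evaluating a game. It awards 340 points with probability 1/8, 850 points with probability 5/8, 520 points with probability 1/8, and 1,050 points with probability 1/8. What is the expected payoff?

EV = 1/8 × 340 + 5/8 × 850 + 1/8 × 520 + 1/8 × 1050 = 42.5 + 531.25 + 65 + 131.25 = 770

770 points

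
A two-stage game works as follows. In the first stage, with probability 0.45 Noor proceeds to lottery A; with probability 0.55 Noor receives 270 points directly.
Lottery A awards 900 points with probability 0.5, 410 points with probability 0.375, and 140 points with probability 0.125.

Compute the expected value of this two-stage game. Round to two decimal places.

428.06 points

EV(A) = 0.5 × 900 + 0.375 × 410 + 0.125 × 140 = 450 + 153.75 + 17.5 = 621.25
Branch B: 270 (certain)
Overall = 0.45 × 621.25 + 0.55 × 270 = 279.5625 + 148.5 = 428.0625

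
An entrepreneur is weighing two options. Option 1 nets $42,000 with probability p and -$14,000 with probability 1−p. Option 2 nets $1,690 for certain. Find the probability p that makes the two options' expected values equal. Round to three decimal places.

p·42000 + (1−p)·(-14000) = 1690
56000p − 14000 = 1690
p = (1690 + 14000) / 56000

p = 0.280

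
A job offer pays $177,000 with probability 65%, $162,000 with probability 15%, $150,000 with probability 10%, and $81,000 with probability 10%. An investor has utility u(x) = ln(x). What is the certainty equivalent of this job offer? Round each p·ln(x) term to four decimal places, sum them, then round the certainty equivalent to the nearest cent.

E[u] = 0.65·ln(177000) + 0.15·ln(162000) + 0.1·ln(150000) + 0.1·ln(81000) = 7.8545 + 1.7993 + 1.1918 + 1.1302 = 11.9758
CE = e^11.9758 ≈ 158863.40

$158,863.40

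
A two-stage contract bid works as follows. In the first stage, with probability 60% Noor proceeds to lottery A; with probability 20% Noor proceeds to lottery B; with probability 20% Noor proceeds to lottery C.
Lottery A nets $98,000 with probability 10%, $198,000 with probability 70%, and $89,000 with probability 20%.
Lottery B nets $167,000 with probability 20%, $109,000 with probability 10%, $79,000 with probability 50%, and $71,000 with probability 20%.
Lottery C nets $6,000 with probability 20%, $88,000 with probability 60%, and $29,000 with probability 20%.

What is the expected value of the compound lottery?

$131,280

EV(A) = 0.1 × 98000 + 0.7 × 198000 + 0.2 × 89000 = 9800 + 138600 + 17800 = 166200
EV(B) = 0.2 × 167000 + 0.1 × 109000 + 0.5 × 79000 + 0.2 × 71000 = 33400 + 10900 + 39500 + 14200 = 98000
EV(C) = 0.2 × 6000 + 0.6 × 88000 + 0.2 × 29000 = 1200 + 52800 + 5800 = 59800
Overall = 0.6 × 166200 + 0.2 × 98000 + 0.2 × 59800 = 99720 + 19600 + 11960 = 131280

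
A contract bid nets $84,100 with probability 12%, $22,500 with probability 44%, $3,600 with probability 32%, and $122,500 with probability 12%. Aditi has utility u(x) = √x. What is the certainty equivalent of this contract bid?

$26,244

E[u] = 0.12·√84100 + 0.44·√22500 + 0.32·√3600 + 0.12·√122500 = 0.12·290 + 0.44·150 + 0.32·60 + 0.12·350 = 162
CE = (162)² = 26244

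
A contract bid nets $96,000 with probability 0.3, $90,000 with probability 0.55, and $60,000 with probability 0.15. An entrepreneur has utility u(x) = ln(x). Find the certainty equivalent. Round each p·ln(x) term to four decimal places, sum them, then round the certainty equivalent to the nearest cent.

$86,344.47

E[u] = 0.3·ln(96000) + 0.55·ln(90000) + 0.15·ln(60000) = 3.4416 + 6.2742 + 1.6503 = 11.3661
CE = e^11.3661 ≈ 86344.47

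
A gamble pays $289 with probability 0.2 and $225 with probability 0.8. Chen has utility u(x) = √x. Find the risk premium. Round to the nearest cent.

E[u] = 0.2·√289 + 0.8·√225 = 0.2·17 + 0.8·15 = 15.4
CE = (15.4)² = 237.16
Risk premium = EV − CE = 237.8 − 237.16 = 0.64

$0.64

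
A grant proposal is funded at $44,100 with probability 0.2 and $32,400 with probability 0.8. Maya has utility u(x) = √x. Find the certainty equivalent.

E[u] = 0.2·√44100 + 0.8·√32400 = 0.2·210 + 0.8·180 = 186
CE = (186)² = 34596

$34,596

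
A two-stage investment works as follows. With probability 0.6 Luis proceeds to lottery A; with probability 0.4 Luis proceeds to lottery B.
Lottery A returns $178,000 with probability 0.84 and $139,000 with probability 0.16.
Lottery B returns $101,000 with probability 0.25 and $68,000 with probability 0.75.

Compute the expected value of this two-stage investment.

$133,556

EV(A) = 0.84 × 178000 + 0.16 × 139000 = 149520 + 22240 = 171760
EV(B) = 0.25 × 101000 + 0.75 × 68000 = 25250 + 51000 = 76250
Overall = 0.6 × 171760 + 0.4 × 76250 = 103056 + 30500 = 133556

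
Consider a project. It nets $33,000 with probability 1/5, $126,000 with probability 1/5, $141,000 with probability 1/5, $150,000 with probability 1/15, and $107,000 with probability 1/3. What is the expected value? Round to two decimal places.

EV = 1/5 × 33000 + 1/5 × 126000 + 1/5 × 141000 + 1/15 × 150000 + 1/3 × 107000 = 6600 + 25200 + 28200 + 10000 + 35666.6667 = 105666.6667

$105,666.67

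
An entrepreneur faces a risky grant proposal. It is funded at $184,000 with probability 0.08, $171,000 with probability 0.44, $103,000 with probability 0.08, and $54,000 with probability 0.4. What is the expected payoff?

$119,800

EV = 0.08 × 184000 + 0.44 × 171000 + 0.08 × 103000 + 0.4 × 54000 = 14720 + 75240 + 8240 + 21600 = 119800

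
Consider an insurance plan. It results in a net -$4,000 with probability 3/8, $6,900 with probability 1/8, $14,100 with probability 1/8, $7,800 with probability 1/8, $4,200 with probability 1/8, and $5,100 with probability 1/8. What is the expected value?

EV = 3/8 × (-4000) + 1/8 × 6900 + 1/8 × 14100 + 1/8 × 7800 + 1/8 × 4200 + 1/8 × 5100 = -1500 + 862.5 + 1762.5 + 975 + 525 + 637.5 = 3262.5

$3,262.50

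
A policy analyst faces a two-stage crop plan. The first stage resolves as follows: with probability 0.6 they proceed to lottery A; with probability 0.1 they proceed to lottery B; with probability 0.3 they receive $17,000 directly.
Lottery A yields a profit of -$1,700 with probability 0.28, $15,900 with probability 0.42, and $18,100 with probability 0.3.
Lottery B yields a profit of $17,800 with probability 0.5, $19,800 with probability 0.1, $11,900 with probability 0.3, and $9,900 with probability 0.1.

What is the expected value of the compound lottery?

$13,623.20

EV(A) = 0.28 × (-1700) + 0.42 × 15900 + 0.3 × 18100 = -476 + 6678 + 5430 = 11632
EV(B) = 0.5 × 17800 + 0.1 × 19800 + 0.3 × 11900 + 0.1 × 9900 = 8900 + 1980 + 3570 + 990 = 15440
Branch C: 17000 (certain)
Overall = 0.6 × 11632 + 0.1 × 15440 + 0.3 × 17000 = 6979.2 + 1544 + 5100 = 13623.2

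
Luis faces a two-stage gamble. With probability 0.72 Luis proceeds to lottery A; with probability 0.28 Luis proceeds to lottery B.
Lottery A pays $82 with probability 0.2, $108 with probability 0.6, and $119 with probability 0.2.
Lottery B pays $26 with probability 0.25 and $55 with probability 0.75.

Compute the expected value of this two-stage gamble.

$88.97

EV(A) = 0.2 × 82 + 0.6 × 108 + 0.2 × 119 = 16.4 + 64.8 + 23.8 = 105
EV(B) = 0.25 × 26 + 0.75 × 55 = 6.5 + 41.25 = 47.75
Overall = 0.72 × 105 + 0.28 × 47.75 = 75.6 + 13.37 = 88.97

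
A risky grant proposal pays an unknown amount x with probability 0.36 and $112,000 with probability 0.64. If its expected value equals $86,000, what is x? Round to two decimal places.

0.36·x + 0.64·112000 = 86000
0.36·x = 86000 − 71680 = 14320
x = 14320 / 0.36 = 39777.7778

x = $39,777.78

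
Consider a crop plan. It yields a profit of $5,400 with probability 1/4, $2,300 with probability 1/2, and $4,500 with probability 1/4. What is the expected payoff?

$3,625

EV = 1/4 × 5400 + 1/2 × 2300 + 1/4 × 4500 = 1350 + 1150 + 1125 = 3625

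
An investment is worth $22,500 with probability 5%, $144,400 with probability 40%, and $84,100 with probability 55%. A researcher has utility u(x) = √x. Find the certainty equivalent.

E[u] = 0.05·√22500 + 0.4·√144400 + 0.55·√84100 = 0.05·150 + 0.4·380 + 0.55·290 = 319
CE = (319)² = 101761

$101,761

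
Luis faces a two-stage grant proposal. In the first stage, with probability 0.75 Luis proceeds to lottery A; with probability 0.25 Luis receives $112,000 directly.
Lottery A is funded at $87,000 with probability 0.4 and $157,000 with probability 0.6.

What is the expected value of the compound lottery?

$124,750

EV(A) = 0.4 × 87000 + 0.6 × 157000 = 34800 + 94200 = 129000
Branch B: 112000 (certain)
Overall = 0.75 × 129000 + 0.25 × 112000 = 96750 + 28000 = 124750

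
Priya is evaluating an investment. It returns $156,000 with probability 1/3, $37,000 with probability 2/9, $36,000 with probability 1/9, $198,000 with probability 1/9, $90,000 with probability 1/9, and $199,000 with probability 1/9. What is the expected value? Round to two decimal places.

$118,333.33

EV = 1/3 × 156000 + 2/9 × 37000 + 1/9 × 36000 + 1/9 × 198000 + 1/9 × 90000 + 1/9 × 199000 = 52000 + 8222.2222 + 4000 + 22000 + 10000 + 22111.1111 = 118333.3333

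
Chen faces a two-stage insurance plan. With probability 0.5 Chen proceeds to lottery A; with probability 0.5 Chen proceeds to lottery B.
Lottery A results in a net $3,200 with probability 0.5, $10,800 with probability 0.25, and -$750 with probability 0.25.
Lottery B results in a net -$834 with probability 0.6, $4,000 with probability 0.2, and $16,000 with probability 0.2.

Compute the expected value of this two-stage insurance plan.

$3,806.05

EV(A) = 0.5 × 3200 + 0.25 × 10800 + 0.25 × (-750) = 1600 + 2700 − 187.5 = 4112.5
EV(B) = 0.6 × (-834) + 0.2 × 4000 + 0.2 × 16000 = -500.4 + 800 + 3200 = 3499.6
Overall = 0.5 × 4112.5 + 0.5 × 3499.6 = 2056.25 + 1749.8 = 3806.05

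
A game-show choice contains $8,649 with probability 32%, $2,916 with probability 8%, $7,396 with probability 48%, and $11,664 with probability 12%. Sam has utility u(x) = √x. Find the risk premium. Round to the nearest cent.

E[u] = 0.32·√8649 + 0.08·√2916 + 0.48·√7396 + 0.12·√11664 = 0.32·93 + 0.08·54 + 0.48·86 + 0.12·108 = 88.32
CE = (88.32)² = 7800.4224
Risk premium = EV − CE = 7950.72 − 7800.4224 = 150.2976

$150.30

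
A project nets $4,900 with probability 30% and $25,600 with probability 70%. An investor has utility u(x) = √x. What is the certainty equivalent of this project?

E[u] = 0.3·√4900 + 0.7·√25600 = 0.3·70 + 0.7·160 = 133
CE = (133)² = 17689

$17,689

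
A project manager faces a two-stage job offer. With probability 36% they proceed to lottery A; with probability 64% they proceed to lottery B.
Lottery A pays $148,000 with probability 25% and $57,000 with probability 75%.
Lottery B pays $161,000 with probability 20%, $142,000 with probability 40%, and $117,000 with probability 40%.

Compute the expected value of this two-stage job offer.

EV(A) = 0.25 × 148000 + 0.75 × 57000 = 37000 + 42750 = 79750
EV(B) = 0.2 × 161000 + 0.4 × 142000 + 0.4 × 117000 = 32200 + 56800 + 46800 = 135800
Overall = 0.36 × 79750 + 0.64 × 135800 = 28710 + 86912 = 115622

$115,622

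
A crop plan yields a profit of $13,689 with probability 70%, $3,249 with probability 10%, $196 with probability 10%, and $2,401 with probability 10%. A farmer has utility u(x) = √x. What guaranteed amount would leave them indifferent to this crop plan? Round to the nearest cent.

E[u] = 0.7·√13689 + 0.1·√3249 + 0.1·√196 + 0.1·√2401 = 0.7·117 + 0.1·57 + 0.1·14 + 0.1·49 = 93.9
CE = (93.9)² = 8817.21

$8,817.21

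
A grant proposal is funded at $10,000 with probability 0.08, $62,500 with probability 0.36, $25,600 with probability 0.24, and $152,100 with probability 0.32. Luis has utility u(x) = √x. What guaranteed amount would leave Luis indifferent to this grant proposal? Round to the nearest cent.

$68,225.44

E[u] = 0.08·√10000 + 0.36·√62500 + 0.24·√25600 + 0.32·√152100 = 0.08·100 + 0.36·250 + 0.24·160 + 0.32·390 = 261.2
CE = (261.2)² = 68225.44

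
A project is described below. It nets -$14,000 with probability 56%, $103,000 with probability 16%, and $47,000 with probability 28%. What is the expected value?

EV = 0.56 × (-14000) + 0.16 × 103000 + 0.28 × 47000 = -7840 + 16480 + 13160 = 21800

$21,800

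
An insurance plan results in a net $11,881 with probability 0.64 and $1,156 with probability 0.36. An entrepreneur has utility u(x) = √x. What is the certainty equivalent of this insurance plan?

$6,724

E[u] = 0.64·√11881 + 0.36·√1156 = 0.64·109 + 0.36·34 = 82
CE = (82)² = 6724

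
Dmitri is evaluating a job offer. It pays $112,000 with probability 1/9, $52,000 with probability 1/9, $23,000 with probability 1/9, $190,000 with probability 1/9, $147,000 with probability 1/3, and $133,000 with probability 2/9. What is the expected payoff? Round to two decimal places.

$120,444.44

EV = 1/9 × 112000 + 1/9 × 52000 + 1/9 × 23000 + 1/9 × 190000 + 1/3 × 147000 + 2/9 × 133000 = 12444.4444 + 5777.7778 + 2555.5556 + 21111.1111 + 49000 + 29555.5556 = 120444.4444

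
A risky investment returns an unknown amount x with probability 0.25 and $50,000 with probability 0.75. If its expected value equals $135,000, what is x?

0.25·x + 0.75·50000 = 135000
0.25·x = 135000 − 37500 = 97500
x = 97500 / 0.25 = 390000

x = $390,000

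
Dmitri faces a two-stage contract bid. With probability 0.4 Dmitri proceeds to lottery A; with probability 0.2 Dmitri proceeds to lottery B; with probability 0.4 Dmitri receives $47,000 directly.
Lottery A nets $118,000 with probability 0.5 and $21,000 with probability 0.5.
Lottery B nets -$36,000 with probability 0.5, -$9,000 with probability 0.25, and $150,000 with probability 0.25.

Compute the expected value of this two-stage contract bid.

$50,050

EV(A) = 0.5 × 118000 + 0.5 × 21000 = 59000 + 10500 = 69500
EV(B) = 0.5 × (-36000) + 0.25 × (-9000) + 0.25 × 150000 = -18000 − 2250 + 37500 = 17250
Branch C: 47000 (certain)
Overall = 0.4 × 69500 + 0.2 × 17250 + 0.4 × 47000 = 27800 + 3450 + 18800 = 50050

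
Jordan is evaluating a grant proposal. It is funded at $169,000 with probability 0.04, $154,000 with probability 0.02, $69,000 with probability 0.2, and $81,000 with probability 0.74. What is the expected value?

EV = 0.04 × 169000 + 0.02 × 154000 + 0.2 × 69000 + 0.74 × 81000 = 6760 + 3080 + 13800 + 59940 = 83580

$83,580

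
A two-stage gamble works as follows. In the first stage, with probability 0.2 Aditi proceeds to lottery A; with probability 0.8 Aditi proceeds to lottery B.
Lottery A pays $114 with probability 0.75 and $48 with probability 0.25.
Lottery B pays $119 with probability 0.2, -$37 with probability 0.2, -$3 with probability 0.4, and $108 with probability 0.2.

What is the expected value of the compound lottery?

EV(A) = 0.75 × 114 + 0.25 × 48 = 85.5 + 12 = 97.5
EV(B) = 0.2 × 119 + 0.2 × (-37) + 0.4 × (-3) + 0.2 × 108 = 23.8 − 7.4 − 1.2 + 21.6 = 36.8
Overall = 0.2 × 97.5 + 0.8 × 36.8 = 19.5 + 29.44 = 48.94

$48.94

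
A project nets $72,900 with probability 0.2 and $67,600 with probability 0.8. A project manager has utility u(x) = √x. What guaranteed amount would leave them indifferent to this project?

$68,644

E[u] = 0.2·√72900 + 0.8·√67600 = 0.2·270 + 0.8·260 = 262
CE = (262)² = 68644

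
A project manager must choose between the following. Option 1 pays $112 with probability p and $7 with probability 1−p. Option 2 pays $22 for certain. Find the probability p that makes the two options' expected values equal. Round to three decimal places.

p = 0.143

p·112 + (1−p)·7 = 22
105p + 7 = 22
p = (22 − 7) / 105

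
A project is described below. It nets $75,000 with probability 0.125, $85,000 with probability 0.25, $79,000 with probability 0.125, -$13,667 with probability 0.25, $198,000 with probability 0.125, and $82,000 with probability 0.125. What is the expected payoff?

$72,083.25

EV = 0.125 × 75000 + 0.25 × 85000 + 0.125 × 79000 + 0.25 × (-13667) + 0.125 × 198000 + 0.125 × 82000 = 9375 + 21250 + 9875 − 3416.75 + 24750 + 10250 = 72083.25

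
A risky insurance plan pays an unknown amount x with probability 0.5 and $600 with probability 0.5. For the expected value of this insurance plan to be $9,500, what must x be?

x = $18,400

0.5·x + 0.5·600 = 9500
0.5·x = 9500 − 300 = 9200
x = 9200 / 0.5 = 18400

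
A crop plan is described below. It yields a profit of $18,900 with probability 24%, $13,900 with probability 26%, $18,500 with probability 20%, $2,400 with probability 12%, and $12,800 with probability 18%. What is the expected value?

$14,442

EV = 0.24 × 18900 + 0.26 × 13900 + 0.2 × 18500 + 0.12 × 2400 + 0.18 × 12800 = 4536 + 3614 + 3700 + 288 + 2304 = 14442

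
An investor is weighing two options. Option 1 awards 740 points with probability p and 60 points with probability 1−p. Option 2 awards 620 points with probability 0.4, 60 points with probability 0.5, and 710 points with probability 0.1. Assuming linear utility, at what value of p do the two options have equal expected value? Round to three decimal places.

p = 0.425

EV(Option 2) = 0.4 × 620 + 0.5 × 60 + 0.1 × 710 = 248 + 30 + 71 = 349
p·740 + (1−p)·60 = 349
680p + 60 = 349
p = (349 − 60) / 680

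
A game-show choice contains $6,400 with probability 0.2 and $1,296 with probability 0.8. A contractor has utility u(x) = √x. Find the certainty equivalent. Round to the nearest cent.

$2,007.04

E[u] = 0.2·√6400 + 0.8·√1296 = 0.2·80 + 0.8·36 = 44.8
CE = (44.8)² = 2007.04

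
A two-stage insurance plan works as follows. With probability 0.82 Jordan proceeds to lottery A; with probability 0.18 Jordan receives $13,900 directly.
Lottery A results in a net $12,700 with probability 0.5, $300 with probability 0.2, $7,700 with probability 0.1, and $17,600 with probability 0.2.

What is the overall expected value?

$11,276

EV(A) = 0.5 × 12700 + 0.2 × 300 + 0.1 × 7700 + 0.2 × 17600 = 6350 + 60 + 770 + 3520 = 10700
Branch B: 13900 (certain)
Overall = 0.82 × 10700 + 0.18 × 13900 = 8774 + 2502 = 11276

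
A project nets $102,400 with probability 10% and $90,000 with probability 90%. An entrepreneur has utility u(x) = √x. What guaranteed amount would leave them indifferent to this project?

E[u] = 0.1·√102400 + 0.9·√90000 = 0.1·320 + 0.9·300 = 302
CE = (302)² = 91204

$91,204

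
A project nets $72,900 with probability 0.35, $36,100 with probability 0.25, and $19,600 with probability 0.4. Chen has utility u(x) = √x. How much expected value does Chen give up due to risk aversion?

E[u] = 0.35·√72900 + 0.25·√36100 + 0.4·√19600 = 0.35·270 + 0.25·190 + 0.4·140 = 198
CE = (198)² = 39204
Risk premium = EV − CE = 42380 − 39204 = 3176

$3,176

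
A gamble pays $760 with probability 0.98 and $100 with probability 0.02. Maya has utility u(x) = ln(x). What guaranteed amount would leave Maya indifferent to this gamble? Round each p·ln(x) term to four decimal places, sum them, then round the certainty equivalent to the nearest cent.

$729.82

E[u] = 0.98·ln(760) + 0.02·ln(100) = 6.5007 + 0.0921 = 6.5928
CE = e^6.5928 ≈ 729.82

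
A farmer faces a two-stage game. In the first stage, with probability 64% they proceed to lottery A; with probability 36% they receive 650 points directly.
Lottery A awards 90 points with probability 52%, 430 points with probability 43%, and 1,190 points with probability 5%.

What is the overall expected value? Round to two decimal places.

EV(A) = 0.52 × 90 + 0.43 × 430 + 0.05 × 1190 = 46.8 + 184.9 + 59.5 = 291.2
Branch B: 650 (certain)
Overall = 0.64 × 291.2 + 0.36 × 650 = 186.368 + 234 = 420.368

420.37 points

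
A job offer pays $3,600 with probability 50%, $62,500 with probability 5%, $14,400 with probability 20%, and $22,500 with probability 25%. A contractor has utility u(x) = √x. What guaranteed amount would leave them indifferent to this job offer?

E[u] = 0.5·√3600 + 0.05·√62500 + 0.2·√14400 + 0.25·√22500 = 0.5·60 + 0.05·250 + 0.2·120 + 0.25·150 = 104
CE = (104)² = 10816

$10,816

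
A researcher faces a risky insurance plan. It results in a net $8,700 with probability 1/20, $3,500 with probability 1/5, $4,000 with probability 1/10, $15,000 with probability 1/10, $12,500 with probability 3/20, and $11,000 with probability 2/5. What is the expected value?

$9,310

EV = 1/20 × 8700 + 1/5 × 3500 + 1/10 × 4000 + 1/10 × 15000 + 3/20 × 12500 + 2/5 × 11000 = 435 + 700 + 400 + 1500 + 1875 + 4400 = 9310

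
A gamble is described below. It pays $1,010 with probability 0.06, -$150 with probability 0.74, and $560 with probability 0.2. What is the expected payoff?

$61.60

EV = 0.06 × 1010 + 0.74 × (-150) + 0.2 × 560 = 60.6 − 111 + 112 = 61.6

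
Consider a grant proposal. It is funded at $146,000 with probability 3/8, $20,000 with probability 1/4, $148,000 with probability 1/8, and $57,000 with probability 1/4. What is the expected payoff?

$92,500

EV = 3/8 × 146000 + 1/4 × 20000 + 1/8 × 148000 + 1/4 × 57000 = 54750 + 5000 + 18500 + 14250 = 92500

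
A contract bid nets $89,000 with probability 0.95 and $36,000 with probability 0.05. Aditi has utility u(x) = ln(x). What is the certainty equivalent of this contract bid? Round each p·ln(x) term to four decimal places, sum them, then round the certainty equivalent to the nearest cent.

E[u] = 0.95·ln(89000) + 0.05·ln(36000) = 10.8266 + 0.5246 = 11.3512
CE = e^11.3512 ≈ 85067.47

$85,067.47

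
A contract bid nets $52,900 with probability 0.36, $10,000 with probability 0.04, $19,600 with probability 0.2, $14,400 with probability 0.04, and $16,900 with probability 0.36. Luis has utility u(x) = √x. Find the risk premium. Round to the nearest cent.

$2,335.04

E[u] = 0.36·√52900 + 0.04·√10000 + 0.2·√19600 + 0.04·√14400 + 0.36·√16900 = 0.36·230 + 0.04·100 + 0.2·140 + 0.04·120 + 0.36·130 = 166.4
CE = (166.4)² = 27688.96
Risk premium = EV − CE = 30024 − 27688.96 = 2335.04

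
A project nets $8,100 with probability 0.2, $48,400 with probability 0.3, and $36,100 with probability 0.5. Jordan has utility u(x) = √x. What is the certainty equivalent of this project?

$32,041

E[u] = 0.2·√8100 + 0.3·√48400 + 0.5·√36100 = 0.2·90 + 0.3·220 + 0.5·190 = 179
CE = (179)² = 32041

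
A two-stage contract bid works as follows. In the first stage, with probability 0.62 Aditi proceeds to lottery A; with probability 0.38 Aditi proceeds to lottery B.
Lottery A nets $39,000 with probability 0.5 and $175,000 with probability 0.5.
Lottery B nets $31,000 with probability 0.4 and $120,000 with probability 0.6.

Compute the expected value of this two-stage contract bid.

$98,412

EV(A) = 0.5 × 39000 + 0.5 × 175000 = 19500 + 87500 = 107000
EV(B) = 0.4 × 31000 + 0.6 × 120000 = 12400 + 72000 = 84400
Overall = 0.62 × 107000 + 0.38 × 84400 = 66340 + 32072 = 98412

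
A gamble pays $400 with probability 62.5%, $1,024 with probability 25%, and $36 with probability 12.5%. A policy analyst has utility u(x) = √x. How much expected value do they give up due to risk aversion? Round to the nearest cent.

$58.94

E[u] = 0.625·√400 + 0.25·√1024 + 0.125·√36 = 0.625·20 + 0.25·32 + 0.125·6 = 21.25
CE = (21.25)² = 451.5625
Risk premium = EV − CE = 510.5 − 451.5625 = 58.9375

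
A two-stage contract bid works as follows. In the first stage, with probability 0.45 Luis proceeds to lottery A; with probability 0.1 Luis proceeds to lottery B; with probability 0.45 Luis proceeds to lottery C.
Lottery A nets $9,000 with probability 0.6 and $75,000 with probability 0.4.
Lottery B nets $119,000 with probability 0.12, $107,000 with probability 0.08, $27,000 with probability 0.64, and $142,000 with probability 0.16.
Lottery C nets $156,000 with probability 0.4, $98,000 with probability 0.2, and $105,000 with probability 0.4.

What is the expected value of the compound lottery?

EV(A) = 0.6 × 9000 + 0.4 × 75000 = 5400 + 30000 = 35400
EV(B) = 0.12 × 119000 + 0.08 × 107000 + 0.64 × 27000 + 0.16 × 142000 = 14280 + 8560 + 17280 + 22720 = 62840
EV(C) = 0.4 × 156000 + 0.2 × 98000 + 0.4 × 105000 = 62400 + 19600 + 42000 = 124000
Overall = 0.45 × 35400 + 0.1 × 62840 + 0.45 × 124000 = 15930 + 6284 + 55800 = 78014

$78,014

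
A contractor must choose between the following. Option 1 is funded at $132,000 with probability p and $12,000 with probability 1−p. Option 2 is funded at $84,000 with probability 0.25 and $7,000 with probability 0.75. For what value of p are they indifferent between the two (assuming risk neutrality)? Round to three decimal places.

EV(Option 2) = 0.25 × 84000 + 0.75 × 7000 = 21000 + 5250 = 26250
p·132000 + (1−p)·12000 = 26250
120000p + 12000 = 26250
p = (26250 − 12000) / 120000

p = 0.119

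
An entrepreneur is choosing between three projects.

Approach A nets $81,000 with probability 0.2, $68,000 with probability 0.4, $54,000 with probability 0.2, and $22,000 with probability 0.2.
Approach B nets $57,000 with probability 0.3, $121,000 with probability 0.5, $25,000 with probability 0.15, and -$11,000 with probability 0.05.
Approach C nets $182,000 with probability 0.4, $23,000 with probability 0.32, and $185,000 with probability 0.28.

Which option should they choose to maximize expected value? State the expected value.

Approach A = 0.2 × 81000 + 0.4 × 68000 + 0.2 × 54000 + 0.2 × 22000 = 16200 + 27200 + 10800 + 4400 = 58600
Approach B = 0.3 × 57000 + 0.5 × 121000 + 0.15 × 25000 + 0.05 × (-11000) = 17100 + 60500 + 3750 − 550 = 80800
Approach C = 0.4 × 182000 + 0.32 × 23000 + 0.28 × 185000 = 72800 + 7360 + 51800 = 131960

Approach C ($131,960)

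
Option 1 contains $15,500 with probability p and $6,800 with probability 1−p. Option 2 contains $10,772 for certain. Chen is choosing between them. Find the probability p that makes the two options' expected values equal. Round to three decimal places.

p·15500 + (1−p)·6800 = 10772
8700p + 6800 = 10772
p = (10772 − 6800) / 8700

p = 0.457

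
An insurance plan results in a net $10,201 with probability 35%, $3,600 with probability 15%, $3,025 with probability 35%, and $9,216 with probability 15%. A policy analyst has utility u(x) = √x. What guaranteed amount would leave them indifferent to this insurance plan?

$6,084

E[u] = 0.35·√10201 + 0.15·√3600 + 0.35·√3025 + 0.15·√9216 = 0.35·101 + 0.15·60 + 0.35·55 + 0.15·96 = 78
CE = (78)² = 6084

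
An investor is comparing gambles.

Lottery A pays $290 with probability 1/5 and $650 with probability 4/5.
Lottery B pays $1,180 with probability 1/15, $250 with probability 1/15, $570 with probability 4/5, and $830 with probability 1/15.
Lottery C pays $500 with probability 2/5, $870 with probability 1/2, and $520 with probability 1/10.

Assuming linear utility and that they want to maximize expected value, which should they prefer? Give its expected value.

Lottery A = 1/5 × 290 + 4/5 × 650 = 58 + 520 = 578
Lottery B = 1/15 × 1180 + 1/15 × 250 + 4/5 × 570 + 1/15 × 830 = 78.6667 + 16.6667 + 456 + 55.3333 = 606.6667
Lottery C = 2/5 × 500 + 1/2 × 870 + 1/10 × 520 = 200 + 435 + 52 = 687

Lottery C ($687)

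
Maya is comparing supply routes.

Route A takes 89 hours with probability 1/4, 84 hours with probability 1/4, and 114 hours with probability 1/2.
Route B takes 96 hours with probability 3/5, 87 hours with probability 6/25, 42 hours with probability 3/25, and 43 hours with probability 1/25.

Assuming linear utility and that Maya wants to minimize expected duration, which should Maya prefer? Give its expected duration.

Route A = 1/4 × 89 + 1/4 × 84 + 1/2 × 114 = 22.25 + 21 + 57 = 100.25
Route B = 3/5 × 96 + 6/25 × 87 + 3/25 × 42 + 1/25 × 43 = 57.6 + 20.88 + 5.04 + 1.72 = 85.24

Route B (85.24 hours)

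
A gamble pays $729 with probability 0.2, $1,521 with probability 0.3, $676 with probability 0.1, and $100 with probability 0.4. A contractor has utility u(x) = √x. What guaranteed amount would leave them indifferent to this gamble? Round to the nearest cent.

E[u] = 0.2·√729 + 0.3·√1521 + 0.1·√676 + 0.4·√100 = 0.2·27 + 0.3·39 + 0.1·26 + 0.4·10 = 23.7
CE = (23.7)² = 561.69

$561.69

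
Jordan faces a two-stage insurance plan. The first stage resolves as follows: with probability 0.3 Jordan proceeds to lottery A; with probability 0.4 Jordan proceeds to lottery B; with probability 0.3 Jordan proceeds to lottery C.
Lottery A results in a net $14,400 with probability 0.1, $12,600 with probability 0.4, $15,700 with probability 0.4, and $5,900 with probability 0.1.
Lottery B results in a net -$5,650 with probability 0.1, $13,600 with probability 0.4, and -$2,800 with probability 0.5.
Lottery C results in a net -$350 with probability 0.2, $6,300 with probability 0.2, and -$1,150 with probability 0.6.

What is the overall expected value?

EV(A) = 0.1 × 14400 + 0.4 × 12600 + 0.4 × 15700 + 0.1 × 5900 = 1440 + 5040 + 6280 + 590 = 13350
EV(B) = 0.1 × (-5650) + 0.4 × 13600 + 0.5 × (-2800) = -565 + 5440 − 1400 = 3475
EV(C) = 0.2 × (-350) + 0.2 × 6300 + 0.6 × (-1150) = -70 + 1260 − 690 = 500
Overall = 0.3 × 13350 + 0.4 × 3475 + 0.3 × 500 = 4005 + 1390 + 150 = 5545

$5,545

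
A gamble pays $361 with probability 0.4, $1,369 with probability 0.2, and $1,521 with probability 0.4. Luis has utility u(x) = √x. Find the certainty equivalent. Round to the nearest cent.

E[u] = 0.4·√361 + 0.2·√1369 + 0.4·√1521 = 0.4·19 + 0.2·37 + 0.4·39 = 30.6
CE = (30.6)² = 936.36

$936.36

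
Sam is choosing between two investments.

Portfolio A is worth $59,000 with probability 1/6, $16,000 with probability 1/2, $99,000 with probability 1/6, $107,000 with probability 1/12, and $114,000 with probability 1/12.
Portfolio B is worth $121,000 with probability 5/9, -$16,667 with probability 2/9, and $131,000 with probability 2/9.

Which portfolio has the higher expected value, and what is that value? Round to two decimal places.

Portfolio A = 1/6 × 59000 + 1/2 × 16000 + 1/6 × 99000 + 1/12 × 107000 + 1/12 × 114000 = 9833.3333 + 8000 + 16500 + 8916.6667 + 9500 = 52750
Portfolio B = 5/9 × 121000 + 2/9 × (-16667) + 2/9 × 131000 = 67222.2222 − 3703.7778 + 29111.1111 = 92629.5556

Portfolio B ($92,629.56)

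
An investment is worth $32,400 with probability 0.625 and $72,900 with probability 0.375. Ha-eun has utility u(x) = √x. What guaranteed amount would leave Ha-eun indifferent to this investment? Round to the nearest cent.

$45,689.06

E[u] = 0.625·√32400 + 0.375·√72900 = 0.625·180 + 0.375·270 = 213.75
CE = (213.75)² = 45689.0625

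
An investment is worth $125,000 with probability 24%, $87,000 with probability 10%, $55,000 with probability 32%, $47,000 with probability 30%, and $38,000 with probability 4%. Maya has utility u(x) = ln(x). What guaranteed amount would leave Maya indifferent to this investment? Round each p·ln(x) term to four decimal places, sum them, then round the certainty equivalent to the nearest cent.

E[u] = 0.24·ln(125000) + 0.1·ln(87000) + 0.32·ln(55000) + 0.3·ln(47000) + 0.04·ln(38000) = 2.8167 + 1.1374 + 3.4928 + 3.2274 + 0.4218 = 11.0961
CE = e^11.0961 ≈ 65913.60

$65,913.60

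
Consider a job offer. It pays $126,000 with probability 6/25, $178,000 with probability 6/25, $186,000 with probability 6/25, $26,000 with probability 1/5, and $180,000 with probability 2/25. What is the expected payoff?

EV = 6/25 × 126000 + 6/25 × 178000 + 6/25 × 186000 + 1/5 × 26000 + 2/25 × 180000 = 30240 + 42720 + 44640 + 5200 + 14400 = 137200

$137,200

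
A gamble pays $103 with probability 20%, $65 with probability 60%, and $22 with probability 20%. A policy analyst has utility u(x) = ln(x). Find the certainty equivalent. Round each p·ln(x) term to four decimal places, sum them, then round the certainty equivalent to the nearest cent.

E[u] = 0.2·ln(103) + 0.6·ln(65) + 0.2·ln(22) = 0.9269 + 2.5046 + 0.6182 = 4.0497
CE = e^4.0497 ≈ 57.38

$57.38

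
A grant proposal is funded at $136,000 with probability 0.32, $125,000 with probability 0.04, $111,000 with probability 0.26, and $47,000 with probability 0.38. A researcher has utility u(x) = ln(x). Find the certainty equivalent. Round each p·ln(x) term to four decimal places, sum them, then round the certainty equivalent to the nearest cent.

E[u] = 0.32·ln(136000) + 0.04·ln(125000) + 0.26·ln(111000) + 0.38·ln(47000) = 3.7825 + 0.4694 + 3.0205 + 4.0880 = 11.3604
CE = e^11.3604 ≈ 85853.70

$85,853.70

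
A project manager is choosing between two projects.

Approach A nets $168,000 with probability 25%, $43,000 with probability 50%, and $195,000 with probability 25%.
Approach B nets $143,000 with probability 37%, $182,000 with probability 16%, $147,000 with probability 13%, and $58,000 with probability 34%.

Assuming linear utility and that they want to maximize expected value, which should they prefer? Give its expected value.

Approach A = 0.25 × 168000 + 0.5 × 43000 + 0.25 × 195000 = 42000 + 21500 + 48750 = 112250
Approach B = 0.37 × 143000 + 0.16 × 182000 + 0.13 × 147000 + 0.34 × 58000 = 52910 + 29120 + 19110 + 19720 = 120860

Approach B ($120,860)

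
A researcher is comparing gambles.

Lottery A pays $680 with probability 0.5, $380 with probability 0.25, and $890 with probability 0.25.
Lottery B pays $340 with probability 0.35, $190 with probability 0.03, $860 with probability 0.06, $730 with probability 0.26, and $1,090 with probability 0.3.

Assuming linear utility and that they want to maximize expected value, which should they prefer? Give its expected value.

Lottery B ($693.10)

Lottery A = 0.5 × 680 + 0.25 × 380 + 0.25 × 890 = 340 + 95 + 222.5 = 657.5
Lottery B = 0.35 × 340 + 0.03 × 190 + 0.06 × 860 + 0.26 × 730 + 0.3 × 1090 = 119 + 5.7 + 51.6 + 189.8 + 327 = 693.1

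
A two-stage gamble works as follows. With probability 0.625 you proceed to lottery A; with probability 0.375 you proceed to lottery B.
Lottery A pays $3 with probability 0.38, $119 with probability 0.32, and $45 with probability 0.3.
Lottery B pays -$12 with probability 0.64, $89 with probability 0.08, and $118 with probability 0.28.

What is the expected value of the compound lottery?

$45.13

EV(A) = 0.38 × 3 + 0.32 × 119 + 0.3 × 45 = 1.14 + 38.08 + 13.5 = 52.72
EV(B) = 0.64 × (-12) + 0.08 × 89 + 0.28 × 118 = -7.68 + 7.12 + 33.04 = 32.48
Overall = 0.625 × 52.72 + 0.375 × 32.48 = 32.95 + 12.18 = 45.13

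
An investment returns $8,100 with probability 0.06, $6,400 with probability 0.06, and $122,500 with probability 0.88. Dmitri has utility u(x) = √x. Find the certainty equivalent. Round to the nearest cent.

$101,251.24

E[u] = 0.06·√8100 + 0.06·√6400 + 0.88·√122500 = 0.06·90 + 0.06·80 + 0.88·350 = 318.2
CE = (318.2)² = 101251.24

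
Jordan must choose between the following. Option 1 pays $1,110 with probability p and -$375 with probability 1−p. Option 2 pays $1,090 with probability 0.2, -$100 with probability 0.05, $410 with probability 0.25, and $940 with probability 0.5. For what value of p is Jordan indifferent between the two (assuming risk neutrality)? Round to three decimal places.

EV(Option 2) = 0.2 × 1090 + 0.05 × (-100) + 0.25 × 410 + 0.5 × 940 = 218 − 5 + 102.5 + 470 = 785.5
p·1110 + (1−p)·(-375) = 785.5
1485p − 375 = 785.5
p = (785.5 + 375) / 1485

p = 0.781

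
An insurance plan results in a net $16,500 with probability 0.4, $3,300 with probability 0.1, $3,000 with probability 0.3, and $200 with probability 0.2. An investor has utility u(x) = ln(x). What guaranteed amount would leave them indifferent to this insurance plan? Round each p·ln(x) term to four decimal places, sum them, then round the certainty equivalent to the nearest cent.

E[u] = 0.4·ln(16500) + 0.1·ln(3300) + 0.3·ln(3000) + 0.2·ln(200) = 3.8844 + 0.8102 + 2.4019 + 1.0597 = 8.1562
CE = e^8.1562 ≈ 3484.92

$3,484.92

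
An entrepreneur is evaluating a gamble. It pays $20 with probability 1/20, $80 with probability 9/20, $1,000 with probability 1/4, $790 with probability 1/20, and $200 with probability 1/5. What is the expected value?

$366.50

EV = 1/20 × 20 + 9/20 × 80 + 1/4 × 1000 + 1/20 × 790 + 1/5 × 200 = 1 + 36 + 250 + 39.5 + 40 = 366.5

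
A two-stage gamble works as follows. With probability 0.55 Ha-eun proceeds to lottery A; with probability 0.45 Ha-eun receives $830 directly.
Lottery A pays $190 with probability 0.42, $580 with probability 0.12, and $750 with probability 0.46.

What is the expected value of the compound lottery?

$645.42

EV(A) = 0.42 × 190 + 0.12 × 580 + 0.46 × 750 = 79.8 + 69.6 + 345 = 494.4
Branch B: 830 (certain)
Overall = 0.55 × 494.4 + 0.45 × 830 = 271.92 + 373.5 = 645.42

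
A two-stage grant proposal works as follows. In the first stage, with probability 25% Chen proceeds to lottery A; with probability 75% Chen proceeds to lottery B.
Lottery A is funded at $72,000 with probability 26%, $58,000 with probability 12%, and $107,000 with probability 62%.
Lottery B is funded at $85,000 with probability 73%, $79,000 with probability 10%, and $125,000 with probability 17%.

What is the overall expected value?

$91,405

EV(A) = 0.26 × 72000 + 0.12 × 58000 + 0.62 × 107000 = 18720 + 6960 + 66340 = 92020
EV(B) = 0.73 × 85000 + 0.1 × 79000 + 0.17 × 125000 = 62050 + 7900 + 21250 = 91200
Overall = 0.25 × 92020 + 0.75 × 91200 = 23005 + 68400 = 91405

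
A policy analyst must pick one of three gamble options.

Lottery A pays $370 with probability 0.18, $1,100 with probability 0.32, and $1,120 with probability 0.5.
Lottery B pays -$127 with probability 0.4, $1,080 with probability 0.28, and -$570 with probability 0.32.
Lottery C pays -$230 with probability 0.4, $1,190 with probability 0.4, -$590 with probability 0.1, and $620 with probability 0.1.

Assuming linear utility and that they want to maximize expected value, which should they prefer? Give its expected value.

Lottery A ($978.60)

Lottery A = 0.18 × 370 + 0.32 × 1100 + 0.5 × 1120 = 66.6 + 352 + 560 = 978.6
Lottery B = 0.4 × (-127) + 0.28 × 1080 + 0.32 × (-570) = -50.8 + 302.4 − 182.4 = 69.2
Lottery C = 0.4 × (-230) + 0.4 × 1190 + 0.1 × (-590) + 0.1 × 620 = -92 + 476 − 59 + 62 = 387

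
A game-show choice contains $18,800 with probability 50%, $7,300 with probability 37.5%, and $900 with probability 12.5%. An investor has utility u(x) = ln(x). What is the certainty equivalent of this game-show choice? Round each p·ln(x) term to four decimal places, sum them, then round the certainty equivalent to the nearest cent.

E[u] = 0.5·ln(18800) + 0.375·ln(7300) + 0.125·ln(900) = 4.9208 + 3.3359 + 0.8503 = 9.1070
CE = e^9.1070 ≈ 9018.20

$9,018.20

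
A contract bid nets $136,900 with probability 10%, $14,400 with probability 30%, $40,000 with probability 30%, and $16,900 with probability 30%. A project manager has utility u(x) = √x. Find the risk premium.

$5,496

E[u] = 0.1·√136900 + 0.3·√14400 + 0.3·√40000 + 0.3·√16900 = 0.1·370 + 0.3·120 + 0.3·200 + 0.3·130 = 172
CE = (172)² = 29584
Risk premium = EV − CE = 35080 − 29584 = 5496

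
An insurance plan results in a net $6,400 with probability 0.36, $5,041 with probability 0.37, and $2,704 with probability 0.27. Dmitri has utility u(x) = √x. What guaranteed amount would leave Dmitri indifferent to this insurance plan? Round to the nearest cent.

E[u] = 0.36·√6400 + 0.37·√5041 + 0.27·√2704 = 0.36·80 + 0.37·71 + 0.27·52 = 69.11
CE = (69.11)² = 4776.1921

$4,776.19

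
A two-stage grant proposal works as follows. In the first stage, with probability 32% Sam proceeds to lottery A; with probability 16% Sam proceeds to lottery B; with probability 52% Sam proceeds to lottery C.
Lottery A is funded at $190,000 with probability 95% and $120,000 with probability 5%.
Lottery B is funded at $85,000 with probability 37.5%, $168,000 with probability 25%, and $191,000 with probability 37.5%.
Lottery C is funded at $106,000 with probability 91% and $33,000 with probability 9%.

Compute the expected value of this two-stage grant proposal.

EV(A) = 0.95 × 190000 + 0.05 × 120000 = 180500 + 6000 = 186500
EV(B) = 0.375 × 85000 + 0.25 × 168000 + 0.375 × 191000 = 31875 + 42000 + 71625 = 145500
EV(C) = 0.91 × 106000 + 0.09 × 33000 = 96460 + 2970 = 99430
Overall = 0.32 × 186500 + 0.16 × 145500 + 0.52 × 99430 = 59680 + 23280 + 51703.6 = 134663.6

$134,663.60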